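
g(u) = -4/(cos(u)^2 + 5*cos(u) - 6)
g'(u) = -4*(2*sin(u)*cos(u) + 5*sin(u))/(cos(u)^2 + 5*cos(u) - 6)^2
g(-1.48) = 0.72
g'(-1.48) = 0.67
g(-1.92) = 0.53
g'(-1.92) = 0.28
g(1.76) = 0.58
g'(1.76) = -0.38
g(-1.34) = 0.83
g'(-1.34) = 0.92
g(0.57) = 3.70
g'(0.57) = -12.33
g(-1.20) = 0.99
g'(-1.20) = 1.30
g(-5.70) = 3.54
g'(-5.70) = -11.51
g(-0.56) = 3.82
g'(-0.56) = 13.00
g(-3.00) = 0.40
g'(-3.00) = 0.02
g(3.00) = 0.40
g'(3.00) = -0.02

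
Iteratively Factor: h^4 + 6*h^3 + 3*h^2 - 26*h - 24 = (h + 3)*(h^3 + 3*h^2 - 6*h - 8) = (h + 3)*(h + 4)*(h^2 - h - 2) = (h - 2)*(h + 3)*(h + 4)*(h + 1)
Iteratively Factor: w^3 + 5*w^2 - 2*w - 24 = (w + 3)*(w^2 + 2*w - 8) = (w - 2)*(w + 3)*(w + 4)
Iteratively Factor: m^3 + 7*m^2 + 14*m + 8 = (m + 2)*(m^2 + 5*m + 4) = (m + 1)*(m + 2)*(m + 4)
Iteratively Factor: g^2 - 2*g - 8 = (g - 4)*(g + 2)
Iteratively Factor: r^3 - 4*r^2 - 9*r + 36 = (r - 4)*(r^2 - 9) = (r - 4)*(r + 3)*(r - 3)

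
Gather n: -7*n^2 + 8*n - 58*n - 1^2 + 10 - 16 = -7*n^2 - 50*n - 7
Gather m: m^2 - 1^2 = m^2 - 1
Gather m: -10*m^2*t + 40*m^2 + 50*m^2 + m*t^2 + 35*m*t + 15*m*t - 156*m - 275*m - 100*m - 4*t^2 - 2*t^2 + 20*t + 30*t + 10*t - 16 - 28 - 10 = m^2*(90 - 10*t) + m*(t^2 + 50*t - 531) - 6*t^2 + 60*t - 54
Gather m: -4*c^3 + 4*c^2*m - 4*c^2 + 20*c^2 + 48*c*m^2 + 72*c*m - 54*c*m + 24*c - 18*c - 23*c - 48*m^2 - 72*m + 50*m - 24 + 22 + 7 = -4*c^3 + 16*c^2 - 17*c + m^2*(48*c - 48) + m*(4*c^2 + 18*c - 22) + 5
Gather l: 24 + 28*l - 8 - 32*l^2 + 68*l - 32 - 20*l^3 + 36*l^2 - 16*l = -20*l^3 + 4*l^2 + 80*l - 16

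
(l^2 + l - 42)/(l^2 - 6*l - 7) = (-l^2 - l + 42)/(-l^2 + 6*l + 7)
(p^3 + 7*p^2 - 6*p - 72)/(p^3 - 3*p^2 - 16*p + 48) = (p + 6)/(p - 4)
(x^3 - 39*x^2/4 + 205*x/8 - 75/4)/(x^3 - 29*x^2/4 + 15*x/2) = (x - 5/2)/x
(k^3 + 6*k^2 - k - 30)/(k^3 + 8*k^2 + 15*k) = (k - 2)/k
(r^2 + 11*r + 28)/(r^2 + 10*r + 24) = (r + 7)/(r + 6)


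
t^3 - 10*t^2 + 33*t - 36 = (t - 4)*(t - 3)^2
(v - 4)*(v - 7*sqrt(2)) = v^2 - 7*sqrt(2)*v - 4*v + 28*sqrt(2)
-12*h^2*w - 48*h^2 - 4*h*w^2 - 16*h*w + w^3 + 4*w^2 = (-6*h + w)*(2*h + w)*(w + 4)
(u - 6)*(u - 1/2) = u^2 - 13*u/2 + 3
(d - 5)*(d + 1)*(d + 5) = d^3 + d^2 - 25*d - 25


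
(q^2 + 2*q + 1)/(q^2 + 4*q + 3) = (q + 1)/(q + 3)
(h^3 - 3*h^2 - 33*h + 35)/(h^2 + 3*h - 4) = (h^2 - 2*h - 35)/(h + 4)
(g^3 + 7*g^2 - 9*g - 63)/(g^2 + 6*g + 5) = (g^3 + 7*g^2 - 9*g - 63)/(g^2 + 6*g + 5)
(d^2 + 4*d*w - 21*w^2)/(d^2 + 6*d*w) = (d^2 + 4*d*w - 21*w^2)/(d*(d + 6*w))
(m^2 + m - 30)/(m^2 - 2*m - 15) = (m + 6)/(m + 3)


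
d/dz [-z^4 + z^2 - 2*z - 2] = -4*z^3 + 2*z - 2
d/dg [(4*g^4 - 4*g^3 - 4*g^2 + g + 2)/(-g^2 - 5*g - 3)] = (-8*g^5 - 56*g^4 - 8*g^3 + 57*g^2 + 28*g + 7)/(g^4 + 10*g^3 + 31*g^2 + 30*g + 9)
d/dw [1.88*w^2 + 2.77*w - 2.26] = 3.76*w + 2.77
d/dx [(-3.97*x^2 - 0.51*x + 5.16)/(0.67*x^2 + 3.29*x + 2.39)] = (-12.7196*x^2 - 25.891*x - 18.1953)/(0.4489*x^4 + 4.4086*x^3 + 14.0267*x^2 + 15.7262*x + 5.7121)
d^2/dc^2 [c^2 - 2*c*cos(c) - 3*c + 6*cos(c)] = 2*c*cos(c) + 4*sin(c) - 6*cos(c) + 2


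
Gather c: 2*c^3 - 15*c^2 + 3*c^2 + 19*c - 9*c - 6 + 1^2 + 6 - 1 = 2*c^3 - 12*c^2 + 10*c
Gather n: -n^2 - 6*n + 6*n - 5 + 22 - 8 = 9 - n^2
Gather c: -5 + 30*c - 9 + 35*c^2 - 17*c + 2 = 35*c^2 + 13*c - 12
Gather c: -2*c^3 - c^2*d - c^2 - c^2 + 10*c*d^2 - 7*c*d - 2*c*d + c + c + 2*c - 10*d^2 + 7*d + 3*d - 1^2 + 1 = -2*c^3 + c^2*(-d - 2) + c*(10*d^2 - 9*d + 4) - 10*d^2 + 10*d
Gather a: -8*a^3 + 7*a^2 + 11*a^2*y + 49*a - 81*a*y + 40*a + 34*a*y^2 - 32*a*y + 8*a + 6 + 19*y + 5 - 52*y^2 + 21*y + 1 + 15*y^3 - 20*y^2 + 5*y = -8*a^3 + a^2*(11*y + 7) + a*(34*y^2 - 113*y + 97) + 15*y^3 - 72*y^2 + 45*y + 12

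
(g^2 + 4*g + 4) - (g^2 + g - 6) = 3*g + 10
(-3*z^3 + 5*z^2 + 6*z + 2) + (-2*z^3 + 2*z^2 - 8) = -5*z^3 + 7*z^2 + 6*z - 6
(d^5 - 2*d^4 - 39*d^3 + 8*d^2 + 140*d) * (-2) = -2*d^5 + 4*d^4 + 78*d^3 - 16*d^2 - 280*d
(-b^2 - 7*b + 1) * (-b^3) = b^5 + 7*b^4 - b^3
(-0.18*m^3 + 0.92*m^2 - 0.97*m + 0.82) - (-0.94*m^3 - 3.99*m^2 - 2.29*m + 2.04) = 0.76*m^3 + 4.91*m^2 + 1.32*m - 1.22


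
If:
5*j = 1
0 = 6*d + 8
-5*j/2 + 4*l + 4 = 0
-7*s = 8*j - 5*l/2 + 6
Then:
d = -4/3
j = 1/5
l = -7/8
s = -783/560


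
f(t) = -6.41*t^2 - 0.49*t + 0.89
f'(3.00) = -38.95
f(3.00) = -58.27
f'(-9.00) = 114.89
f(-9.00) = -513.91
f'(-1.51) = 18.87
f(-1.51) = -12.99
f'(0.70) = -9.46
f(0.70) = -2.59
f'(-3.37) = 42.71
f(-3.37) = -70.26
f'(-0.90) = 11.05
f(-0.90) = -3.86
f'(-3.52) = 44.64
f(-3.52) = -76.81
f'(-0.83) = 10.15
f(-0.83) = -3.12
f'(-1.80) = 22.59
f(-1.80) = -19.00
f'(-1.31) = 16.30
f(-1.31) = -9.47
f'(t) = -12.82*t - 0.49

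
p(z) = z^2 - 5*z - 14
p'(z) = 2*z - 5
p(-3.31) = 13.51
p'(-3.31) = -11.62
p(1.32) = -18.86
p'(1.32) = -2.36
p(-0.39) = -11.90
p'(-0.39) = -5.78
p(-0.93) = -8.49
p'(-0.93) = -6.86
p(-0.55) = -10.95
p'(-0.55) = -6.10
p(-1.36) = -5.35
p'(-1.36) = -7.72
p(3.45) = -19.35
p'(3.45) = 1.90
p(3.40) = -19.44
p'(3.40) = 1.80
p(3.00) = -20.00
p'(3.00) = 1.00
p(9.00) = 22.00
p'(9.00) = 13.00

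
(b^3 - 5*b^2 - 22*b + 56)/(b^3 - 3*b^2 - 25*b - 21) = (b^2 + 2*b - 8)/(b^2 + 4*b + 3)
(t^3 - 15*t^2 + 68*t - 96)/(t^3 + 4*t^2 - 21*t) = (t^2 - 12*t + 32)/(t*(t + 7))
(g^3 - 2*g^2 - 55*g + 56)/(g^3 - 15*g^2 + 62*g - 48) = (g + 7)/(g - 6)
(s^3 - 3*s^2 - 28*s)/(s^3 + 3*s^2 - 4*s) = (s - 7)/(s - 1)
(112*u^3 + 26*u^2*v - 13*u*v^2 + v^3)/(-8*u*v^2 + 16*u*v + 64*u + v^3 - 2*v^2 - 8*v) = (-14*u^2 - 5*u*v + v^2)/(v^2 - 2*v - 8)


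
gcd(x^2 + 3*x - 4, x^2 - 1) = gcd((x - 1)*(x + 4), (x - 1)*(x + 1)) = x - 1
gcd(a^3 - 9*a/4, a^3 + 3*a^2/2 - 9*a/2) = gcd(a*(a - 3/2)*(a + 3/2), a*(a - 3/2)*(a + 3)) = a^2 - 3*a/2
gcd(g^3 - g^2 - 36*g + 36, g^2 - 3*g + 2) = g - 1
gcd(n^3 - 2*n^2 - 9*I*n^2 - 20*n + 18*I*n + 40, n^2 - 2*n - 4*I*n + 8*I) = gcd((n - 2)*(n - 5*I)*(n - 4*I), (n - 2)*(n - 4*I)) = n^2 + n*(-2 - 4*I) + 8*I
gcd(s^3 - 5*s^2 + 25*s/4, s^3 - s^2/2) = s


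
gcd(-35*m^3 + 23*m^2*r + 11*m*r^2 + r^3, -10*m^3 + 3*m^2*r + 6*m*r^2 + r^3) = -5*m^2 + 4*m*r + r^2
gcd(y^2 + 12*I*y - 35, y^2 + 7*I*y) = y + 7*I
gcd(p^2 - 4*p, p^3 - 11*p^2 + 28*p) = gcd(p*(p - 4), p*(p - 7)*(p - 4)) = p^2 - 4*p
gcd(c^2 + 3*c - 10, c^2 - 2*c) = c - 2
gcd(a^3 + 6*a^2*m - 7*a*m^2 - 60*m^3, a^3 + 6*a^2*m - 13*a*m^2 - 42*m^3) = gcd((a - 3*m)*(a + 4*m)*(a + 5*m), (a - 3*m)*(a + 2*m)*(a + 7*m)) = a - 3*m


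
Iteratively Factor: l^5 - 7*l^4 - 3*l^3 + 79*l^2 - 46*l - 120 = (l + 3)*(l^4 - 10*l^3 + 27*l^2 - 2*l - 40) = (l - 2)*(l + 3)*(l^3 - 8*l^2 + 11*l + 20) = (l - 4)*(l - 2)*(l + 3)*(l^2 - 4*l - 5) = (l - 5)*(l - 4)*(l - 2)*(l + 3)*(l + 1)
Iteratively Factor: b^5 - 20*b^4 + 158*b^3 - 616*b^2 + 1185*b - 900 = (b - 4)*(b^4 - 16*b^3 + 94*b^2 - 240*b + 225) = (b - 4)*(b - 3)*(b^3 - 13*b^2 + 55*b - 75) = (b - 5)*(b - 4)*(b - 3)*(b^2 - 8*b + 15) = (b - 5)^2*(b - 4)*(b - 3)*(b - 3)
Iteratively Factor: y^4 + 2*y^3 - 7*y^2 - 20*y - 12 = (y + 1)*(y^3 + y^2 - 8*y - 12) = (y - 3)*(y + 1)*(y^2 + 4*y + 4) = (y - 3)*(y + 1)*(y + 2)*(y + 2)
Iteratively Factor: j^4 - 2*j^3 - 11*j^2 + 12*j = (j - 4)*(j^3 + 2*j^2 - 3*j) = (j - 4)*(j - 1)*(j^2 + 3*j) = j*(j - 4)*(j - 1)*(j + 3)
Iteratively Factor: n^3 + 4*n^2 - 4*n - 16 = (n - 2)*(n^2 + 6*n + 8) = (n - 2)*(n + 4)*(n + 2)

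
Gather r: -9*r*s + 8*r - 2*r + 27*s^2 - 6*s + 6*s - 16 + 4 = r*(6 - 9*s) + 27*s^2 - 12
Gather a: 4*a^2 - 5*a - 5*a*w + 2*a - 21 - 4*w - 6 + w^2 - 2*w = 4*a^2 + a*(-5*w - 3) + w^2 - 6*w - 27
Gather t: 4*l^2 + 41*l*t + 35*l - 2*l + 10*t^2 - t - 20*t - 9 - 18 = 4*l^2 + 33*l + 10*t^2 + t*(41*l - 21) - 27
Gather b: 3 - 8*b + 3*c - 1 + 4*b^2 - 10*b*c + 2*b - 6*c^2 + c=4*b^2 + b*(-10*c - 6) - 6*c^2 + 4*c + 2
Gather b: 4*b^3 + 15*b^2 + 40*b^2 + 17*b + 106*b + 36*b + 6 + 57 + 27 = 4*b^3 + 55*b^2 + 159*b + 90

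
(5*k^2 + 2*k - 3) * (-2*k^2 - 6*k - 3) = -10*k^4 - 34*k^3 - 21*k^2 + 12*k + 9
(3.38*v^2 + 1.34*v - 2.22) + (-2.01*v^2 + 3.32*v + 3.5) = 1.37*v^2 + 4.66*v + 1.28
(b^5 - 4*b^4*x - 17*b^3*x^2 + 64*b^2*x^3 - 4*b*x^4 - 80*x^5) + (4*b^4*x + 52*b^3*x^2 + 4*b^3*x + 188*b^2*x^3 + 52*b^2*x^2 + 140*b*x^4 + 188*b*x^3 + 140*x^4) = b^5 + 35*b^3*x^2 + 4*b^3*x + 252*b^2*x^3 + 52*b^2*x^2 + 136*b*x^4 + 188*b*x^3 - 80*x^5 + 140*x^4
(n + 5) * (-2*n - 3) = -2*n^2 - 13*n - 15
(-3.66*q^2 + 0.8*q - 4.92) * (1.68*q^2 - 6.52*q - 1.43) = -6.1488*q^4 + 25.2072*q^3 - 8.2478*q^2 + 30.9344*q + 7.0356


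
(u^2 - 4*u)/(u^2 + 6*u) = (u - 4)/(u + 6)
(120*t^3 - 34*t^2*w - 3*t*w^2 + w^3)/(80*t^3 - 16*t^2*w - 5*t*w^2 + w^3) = (6*t + w)/(4*t + w)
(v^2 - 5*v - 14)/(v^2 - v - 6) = (v - 7)/(v - 3)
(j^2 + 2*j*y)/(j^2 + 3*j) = (j + 2*y)/(j + 3)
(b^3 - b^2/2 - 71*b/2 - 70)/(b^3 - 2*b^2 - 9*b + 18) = (2*b^3 - b^2 - 71*b - 140)/(2*(b^3 - 2*b^2 - 9*b + 18))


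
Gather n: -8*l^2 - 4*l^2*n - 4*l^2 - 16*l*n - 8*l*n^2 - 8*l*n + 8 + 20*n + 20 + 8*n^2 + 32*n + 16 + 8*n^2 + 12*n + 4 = -12*l^2 + n^2*(16 - 8*l) + n*(-4*l^2 - 24*l + 64) + 48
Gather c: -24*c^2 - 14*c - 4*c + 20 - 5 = -24*c^2 - 18*c + 15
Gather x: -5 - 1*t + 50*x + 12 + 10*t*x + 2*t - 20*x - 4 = t + x*(10*t + 30) + 3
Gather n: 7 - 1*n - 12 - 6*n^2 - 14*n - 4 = -6*n^2 - 15*n - 9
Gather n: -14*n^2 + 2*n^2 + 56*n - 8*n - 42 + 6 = -12*n^2 + 48*n - 36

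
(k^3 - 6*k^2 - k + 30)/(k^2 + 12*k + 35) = (k^3 - 6*k^2 - k + 30)/(k^2 + 12*k + 35)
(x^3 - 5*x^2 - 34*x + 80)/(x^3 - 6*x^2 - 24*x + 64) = (x + 5)/(x + 4)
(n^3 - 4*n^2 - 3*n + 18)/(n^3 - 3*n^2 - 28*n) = (-n^3 + 4*n^2 + 3*n - 18)/(n*(-n^2 + 3*n + 28))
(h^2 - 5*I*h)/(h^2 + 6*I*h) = (h - 5*I)/(h + 6*I)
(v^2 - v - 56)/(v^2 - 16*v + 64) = (v + 7)/(v - 8)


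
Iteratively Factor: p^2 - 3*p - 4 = (p - 4)*(p + 1)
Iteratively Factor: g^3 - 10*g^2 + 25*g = (g - 5)*(g^2 - 5*g) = g*(g - 5)*(g - 5)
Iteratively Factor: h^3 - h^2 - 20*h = (h)*(h^2 - h - 20) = h*(h - 5)*(h + 4)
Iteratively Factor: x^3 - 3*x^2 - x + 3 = (x - 3)*(x^2 - 1) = (x - 3)*(x + 1)*(x - 1)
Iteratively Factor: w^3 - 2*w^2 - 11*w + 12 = (w + 3)*(w^2 - 5*w + 4) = (w - 1)*(w + 3)*(w - 4)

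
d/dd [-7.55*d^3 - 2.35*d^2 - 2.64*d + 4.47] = -22.65*d^2 - 4.7*d - 2.64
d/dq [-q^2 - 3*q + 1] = -2*q - 3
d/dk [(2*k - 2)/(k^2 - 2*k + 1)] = -2/(k^2 - 2*k + 1)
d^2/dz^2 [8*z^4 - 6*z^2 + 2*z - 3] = 96*z^2 - 12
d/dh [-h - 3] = -1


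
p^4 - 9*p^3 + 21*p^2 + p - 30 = (p - 5)*(p - 3)*(p - 2)*(p + 1)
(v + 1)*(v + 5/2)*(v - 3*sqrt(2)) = v^3 - 3*sqrt(2)*v^2 + 7*v^2/2 - 21*sqrt(2)*v/2 + 5*v/2 - 15*sqrt(2)/2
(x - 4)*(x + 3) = x^2 - x - 12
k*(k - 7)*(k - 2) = k^3 - 9*k^2 + 14*k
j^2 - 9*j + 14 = (j - 7)*(j - 2)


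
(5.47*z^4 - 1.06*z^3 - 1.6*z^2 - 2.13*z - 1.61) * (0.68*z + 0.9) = 3.7196*z^5 + 4.2022*z^4 - 2.042*z^3 - 2.8884*z^2 - 3.0118*z - 1.449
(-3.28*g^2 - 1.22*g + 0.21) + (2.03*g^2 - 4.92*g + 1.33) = -1.25*g^2 - 6.14*g + 1.54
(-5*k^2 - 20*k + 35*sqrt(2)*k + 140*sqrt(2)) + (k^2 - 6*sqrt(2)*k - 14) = -4*k^2 - 20*k + 29*sqrt(2)*k - 14 + 140*sqrt(2)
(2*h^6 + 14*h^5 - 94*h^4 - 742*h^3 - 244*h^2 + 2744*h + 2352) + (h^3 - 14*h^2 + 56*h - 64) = 2*h^6 + 14*h^5 - 94*h^4 - 741*h^3 - 258*h^2 + 2800*h + 2288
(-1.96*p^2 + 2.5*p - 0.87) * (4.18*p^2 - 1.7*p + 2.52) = -8.1928*p^4 + 13.782*p^3 - 12.8258*p^2 + 7.779*p - 2.1924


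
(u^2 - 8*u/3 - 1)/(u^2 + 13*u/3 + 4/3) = (u - 3)/(u + 4)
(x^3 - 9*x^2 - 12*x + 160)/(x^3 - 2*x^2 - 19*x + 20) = (x - 8)/(x - 1)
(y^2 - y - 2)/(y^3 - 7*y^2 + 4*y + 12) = 1/(y - 6)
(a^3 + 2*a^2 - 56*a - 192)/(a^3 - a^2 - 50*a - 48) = (a + 4)/(a + 1)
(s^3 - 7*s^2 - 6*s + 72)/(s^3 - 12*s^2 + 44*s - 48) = (s + 3)/(s - 2)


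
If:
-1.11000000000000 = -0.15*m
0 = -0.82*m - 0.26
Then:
No Solution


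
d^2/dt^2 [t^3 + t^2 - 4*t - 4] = 6*t + 2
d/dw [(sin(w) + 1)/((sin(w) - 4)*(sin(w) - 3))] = (-2*sin(w) + cos(w)^2 + 18)*cos(w)/((sin(w) - 4)^2*(sin(w) - 3)^2)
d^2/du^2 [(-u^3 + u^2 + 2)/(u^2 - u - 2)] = 4*(-u^3 + 3*u^2 - 9*u + 5)/(u^6 - 3*u^5 - 3*u^4 + 11*u^3 + 6*u^2 - 12*u - 8)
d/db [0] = 0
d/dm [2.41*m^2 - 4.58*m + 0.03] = 4.82*m - 4.58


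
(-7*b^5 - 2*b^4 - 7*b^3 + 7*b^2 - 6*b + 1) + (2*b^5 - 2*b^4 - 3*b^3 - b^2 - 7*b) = -5*b^5 - 4*b^4 - 10*b^3 + 6*b^2 - 13*b + 1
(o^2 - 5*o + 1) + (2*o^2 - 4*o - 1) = 3*o^2 - 9*o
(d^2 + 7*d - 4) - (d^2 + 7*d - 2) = -2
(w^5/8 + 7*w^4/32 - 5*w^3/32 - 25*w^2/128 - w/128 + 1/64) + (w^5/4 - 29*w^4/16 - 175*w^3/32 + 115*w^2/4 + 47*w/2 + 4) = 3*w^5/8 - 51*w^4/32 - 45*w^3/8 + 3655*w^2/128 + 3007*w/128 + 257/64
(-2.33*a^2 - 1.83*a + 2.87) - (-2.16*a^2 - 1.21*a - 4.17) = -0.17*a^2 - 0.62*a + 7.04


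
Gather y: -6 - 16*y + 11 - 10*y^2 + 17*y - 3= -10*y^2 + y + 2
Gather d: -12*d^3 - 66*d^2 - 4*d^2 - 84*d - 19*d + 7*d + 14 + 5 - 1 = -12*d^3 - 70*d^2 - 96*d + 18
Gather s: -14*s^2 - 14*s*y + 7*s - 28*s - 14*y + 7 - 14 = -14*s^2 + s*(-14*y - 21) - 14*y - 7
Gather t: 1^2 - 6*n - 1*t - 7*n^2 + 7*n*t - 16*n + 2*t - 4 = -7*n^2 - 22*n + t*(7*n + 1) - 3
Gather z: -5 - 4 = -9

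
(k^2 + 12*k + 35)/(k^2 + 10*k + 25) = (k + 7)/(k + 5)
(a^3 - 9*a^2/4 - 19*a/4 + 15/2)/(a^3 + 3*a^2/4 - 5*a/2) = (a - 3)/a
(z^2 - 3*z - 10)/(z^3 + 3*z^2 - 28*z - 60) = 1/(z + 6)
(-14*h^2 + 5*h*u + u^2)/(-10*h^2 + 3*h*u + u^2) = (7*h + u)/(5*h + u)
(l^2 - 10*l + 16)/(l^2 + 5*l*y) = (l^2 - 10*l + 16)/(l*(l + 5*y))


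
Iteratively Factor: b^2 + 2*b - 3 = (b + 3)*(b - 1)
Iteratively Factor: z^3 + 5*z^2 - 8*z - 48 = (z + 4)*(z^2 + z - 12) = (z - 3)*(z + 4)*(z + 4)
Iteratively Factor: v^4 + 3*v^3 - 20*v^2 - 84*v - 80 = (v + 2)*(v^3 + v^2 - 22*v - 40) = (v + 2)*(v + 4)*(v^2 - 3*v - 10) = (v - 5)*(v + 2)*(v + 4)*(v + 2)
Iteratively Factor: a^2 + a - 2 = (a + 2)*(a - 1)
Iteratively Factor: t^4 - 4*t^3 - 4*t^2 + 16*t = (t)*(t^3 - 4*t^2 - 4*t + 16) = t*(t + 2)*(t^2 - 6*t + 8) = t*(t - 4)*(t + 2)*(t - 2)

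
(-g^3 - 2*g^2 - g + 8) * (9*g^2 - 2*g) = -9*g^5 - 16*g^4 - 5*g^3 + 74*g^2 - 16*g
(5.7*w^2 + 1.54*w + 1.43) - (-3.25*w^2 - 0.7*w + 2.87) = 8.95*w^2 + 2.24*w - 1.44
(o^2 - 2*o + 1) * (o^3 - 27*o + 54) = o^5 - 2*o^4 - 26*o^3 + 108*o^2 - 135*o + 54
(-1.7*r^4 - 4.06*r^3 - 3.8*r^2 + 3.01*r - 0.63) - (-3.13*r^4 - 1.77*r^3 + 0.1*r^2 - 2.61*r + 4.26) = 1.43*r^4 - 2.29*r^3 - 3.9*r^2 + 5.62*r - 4.89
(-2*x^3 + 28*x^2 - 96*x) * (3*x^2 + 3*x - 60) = -6*x^5 + 78*x^4 - 84*x^3 - 1968*x^2 + 5760*x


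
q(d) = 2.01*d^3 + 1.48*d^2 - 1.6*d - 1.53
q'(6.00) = 233.24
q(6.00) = 476.31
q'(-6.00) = 197.72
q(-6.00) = -372.81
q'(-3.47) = 60.74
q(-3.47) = -62.14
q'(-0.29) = -1.95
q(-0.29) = -0.99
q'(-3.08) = 46.49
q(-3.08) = -41.29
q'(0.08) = -1.32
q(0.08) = -1.65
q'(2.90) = 57.70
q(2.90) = 55.30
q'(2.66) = 48.94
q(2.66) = 42.52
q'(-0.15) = -1.91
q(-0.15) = -1.26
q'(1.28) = 12.07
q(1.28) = 3.06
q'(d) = 6.03*d^2 + 2.96*d - 1.6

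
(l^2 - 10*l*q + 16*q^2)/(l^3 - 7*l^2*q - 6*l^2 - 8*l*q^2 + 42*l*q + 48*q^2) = (l - 2*q)/(l^2 + l*q - 6*l - 6*q)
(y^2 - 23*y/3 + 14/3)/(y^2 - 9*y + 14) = (y - 2/3)/(y - 2)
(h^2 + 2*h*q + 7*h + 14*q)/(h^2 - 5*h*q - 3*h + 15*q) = (h^2 + 2*h*q + 7*h + 14*q)/(h^2 - 5*h*q - 3*h + 15*q)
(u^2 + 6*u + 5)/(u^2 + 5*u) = (u + 1)/u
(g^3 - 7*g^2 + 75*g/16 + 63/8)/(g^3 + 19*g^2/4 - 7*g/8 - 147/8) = (4*g^2 - 21*g - 18)/(2*(2*g^2 + 13*g + 21))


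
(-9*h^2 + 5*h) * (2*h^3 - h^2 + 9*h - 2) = -18*h^5 + 19*h^4 - 86*h^3 + 63*h^2 - 10*h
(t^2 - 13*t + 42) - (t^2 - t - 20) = 62 - 12*t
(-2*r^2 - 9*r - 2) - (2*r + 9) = -2*r^2 - 11*r - 11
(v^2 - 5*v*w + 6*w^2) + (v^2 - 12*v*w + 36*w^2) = 2*v^2 - 17*v*w + 42*w^2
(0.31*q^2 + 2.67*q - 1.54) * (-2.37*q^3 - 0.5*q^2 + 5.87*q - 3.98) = -0.7347*q^5 - 6.4829*q^4 + 4.1345*q^3 + 15.2091*q^2 - 19.6664*q + 6.1292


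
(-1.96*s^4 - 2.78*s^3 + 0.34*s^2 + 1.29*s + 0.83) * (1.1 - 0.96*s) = 1.8816*s^5 + 0.512799999999999*s^4 - 3.3844*s^3 - 0.8644*s^2 + 0.6222*s + 0.913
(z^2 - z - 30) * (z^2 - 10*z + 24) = z^4 - 11*z^3 + 4*z^2 + 276*z - 720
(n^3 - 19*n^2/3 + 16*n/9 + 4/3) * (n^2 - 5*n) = n^5 - 34*n^4/3 + 301*n^3/9 - 68*n^2/9 - 20*n/3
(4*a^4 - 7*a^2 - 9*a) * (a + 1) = 4*a^5 + 4*a^4 - 7*a^3 - 16*a^2 - 9*a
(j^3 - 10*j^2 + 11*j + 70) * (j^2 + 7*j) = j^5 - 3*j^4 - 59*j^3 + 147*j^2 + 490*j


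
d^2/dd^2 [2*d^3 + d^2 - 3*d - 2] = 12*d + 2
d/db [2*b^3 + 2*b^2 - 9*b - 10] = 6*b^2 + 4*b - 9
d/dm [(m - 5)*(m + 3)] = 2*m - 2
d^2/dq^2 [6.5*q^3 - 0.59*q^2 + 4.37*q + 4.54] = 39.0*q - 1.18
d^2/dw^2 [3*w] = 0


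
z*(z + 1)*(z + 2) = z^3 + 3*z^2 + 2*z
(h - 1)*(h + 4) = h^2 + 3*h - 4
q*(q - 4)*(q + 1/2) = q^3 - 7*q^2/2 - 2*q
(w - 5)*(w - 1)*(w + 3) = w^3 - 3*w^2 - 13*w + 15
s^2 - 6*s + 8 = (s - 4)*(s - 2)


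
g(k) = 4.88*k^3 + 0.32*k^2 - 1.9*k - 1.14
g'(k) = 14.64*k^2 + 0.64*k - 1.9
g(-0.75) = -1.59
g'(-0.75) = 5.86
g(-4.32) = -380.39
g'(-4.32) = 268.55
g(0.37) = -1.55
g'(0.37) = 0.34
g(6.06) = 1085.12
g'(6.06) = 539.61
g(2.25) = 51.79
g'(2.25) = 73.66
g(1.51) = 13.52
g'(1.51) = 32.45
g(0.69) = -0.70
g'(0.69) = 5.51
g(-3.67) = -231.08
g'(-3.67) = 192.94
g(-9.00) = -3515.64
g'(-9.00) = 1178.18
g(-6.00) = -1032.30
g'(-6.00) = 521.30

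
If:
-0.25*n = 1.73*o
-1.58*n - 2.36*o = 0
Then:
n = 0.00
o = 0.00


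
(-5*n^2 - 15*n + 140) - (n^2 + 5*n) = -6*n^2 - 20*n + 140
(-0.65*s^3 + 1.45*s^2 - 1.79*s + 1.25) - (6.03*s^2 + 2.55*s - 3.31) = -0.65*s^3 - 4.58*s^2 - 4.34*s + 4.56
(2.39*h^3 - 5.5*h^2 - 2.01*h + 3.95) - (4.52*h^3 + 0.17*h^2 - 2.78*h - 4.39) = -2.13*h^3 - 5.67*h^2 + 0.77*h + 8.34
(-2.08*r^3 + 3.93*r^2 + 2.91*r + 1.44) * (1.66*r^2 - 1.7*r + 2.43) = -3.4528*r^5 + 10.0598*r^4 - 6.9048*r^3 + 6.9933*r^2 + 4.6233*r + 3.4992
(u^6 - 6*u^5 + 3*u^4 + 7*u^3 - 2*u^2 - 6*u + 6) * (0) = 0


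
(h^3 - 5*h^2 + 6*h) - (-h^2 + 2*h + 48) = h^3 - 4*h^2 + 4*h - 48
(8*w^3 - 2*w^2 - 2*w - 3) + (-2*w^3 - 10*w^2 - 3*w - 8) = 6*w^3 - 12*w^2 - 5*w - 11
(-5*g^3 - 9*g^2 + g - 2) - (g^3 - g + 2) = -6*g^3 - 9*g^2 + 2*g - 4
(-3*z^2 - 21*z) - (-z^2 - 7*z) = -2*z^2 - 14*z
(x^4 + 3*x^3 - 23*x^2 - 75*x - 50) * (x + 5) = x^5 + 8*x^4 - 8*x^3 - 190*x^2 - 425*x - 250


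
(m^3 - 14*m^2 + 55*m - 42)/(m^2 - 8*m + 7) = m - 6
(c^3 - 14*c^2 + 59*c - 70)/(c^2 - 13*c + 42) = (c^2 - 7*c + 10)/(c - 6)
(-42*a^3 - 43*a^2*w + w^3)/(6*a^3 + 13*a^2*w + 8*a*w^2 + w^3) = (-7*a + w)/(a + w)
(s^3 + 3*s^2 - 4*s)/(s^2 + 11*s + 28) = s*(s - 1)/(s + 7)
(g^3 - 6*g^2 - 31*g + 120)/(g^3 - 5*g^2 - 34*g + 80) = (g - 3)/(g - 2)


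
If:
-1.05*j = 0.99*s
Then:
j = -0.942857142857143*s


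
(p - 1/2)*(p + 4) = p^2 + 7*p/2 - 2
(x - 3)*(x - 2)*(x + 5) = x^3 - 19*x + 30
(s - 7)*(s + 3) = s^2 - 4*s - 21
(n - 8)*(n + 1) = n^2 - 7*n - 8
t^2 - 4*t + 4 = (t - 2)^2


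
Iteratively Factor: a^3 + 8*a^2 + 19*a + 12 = (a + 3)*(a^2 + 5*a + 4) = (a + 3)*(a + 4)*(a + 1)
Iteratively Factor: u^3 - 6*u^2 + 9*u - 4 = (u - 1)*(u^2 - 5*u + 4) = (u - 4)*(u - 1)*(u - 1)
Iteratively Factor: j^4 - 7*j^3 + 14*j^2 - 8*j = (j - 2)*(j^3 - 5*j^2 + 4*j) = (j - 2)*(j - 1)*(j^2 - 4*j) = j*(j - 2)*(j - 1)*(j - 4)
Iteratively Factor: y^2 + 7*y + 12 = (y + 4)*(y + 3)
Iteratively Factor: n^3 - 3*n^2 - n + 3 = (n - 1)*(n^2 - 2*n - 3) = (n - 3)*(n - 1)*(n + 1)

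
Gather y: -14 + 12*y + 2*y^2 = 2*y^2 + 12*y - 14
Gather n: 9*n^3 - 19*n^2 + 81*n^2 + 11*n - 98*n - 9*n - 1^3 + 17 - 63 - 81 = 9*n^3 + 62*n^2 - 96*n - 128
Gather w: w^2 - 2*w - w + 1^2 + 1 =w^2 - 3*w + 2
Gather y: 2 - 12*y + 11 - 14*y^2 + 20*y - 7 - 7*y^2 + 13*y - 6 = -21*y^2 + 21*y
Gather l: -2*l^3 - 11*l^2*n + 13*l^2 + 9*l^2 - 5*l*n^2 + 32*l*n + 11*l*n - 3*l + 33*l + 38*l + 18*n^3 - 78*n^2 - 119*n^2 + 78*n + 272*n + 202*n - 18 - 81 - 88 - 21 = -2*l^3 + l^2*(22 - 11*n) + l*(-5*n^2 + 43*n + 68) + 18*n^3 - 197*n^2 + 552*n - 208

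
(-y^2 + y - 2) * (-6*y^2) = 6*y^4 - 6*y^3 + 12*y^2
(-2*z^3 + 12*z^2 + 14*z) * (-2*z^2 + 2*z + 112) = 4*z^5 - 28*z^4 - 228*z^3 + 1372*z^2 + 1568*z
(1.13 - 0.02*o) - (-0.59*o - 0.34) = 0.57*o + 1.47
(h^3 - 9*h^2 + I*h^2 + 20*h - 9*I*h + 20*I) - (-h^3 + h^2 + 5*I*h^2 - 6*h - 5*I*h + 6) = 2*h^3 - 10*h^2 - 4*I*h^2 + 26*h - 4*I*h - 6 + 20*I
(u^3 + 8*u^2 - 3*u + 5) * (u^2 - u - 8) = u^5 + 7*u^4 - 19*u^3 - 56*u^2 + 19*u - 40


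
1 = 1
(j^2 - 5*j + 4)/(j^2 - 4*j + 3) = (j - 4)/(j - 3)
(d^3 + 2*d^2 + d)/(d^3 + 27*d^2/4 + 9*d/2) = 4*(d^2 + 2*d + 1)/(4*d^2 + 27*d + 18)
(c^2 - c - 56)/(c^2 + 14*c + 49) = (c - 8)/(c + 7)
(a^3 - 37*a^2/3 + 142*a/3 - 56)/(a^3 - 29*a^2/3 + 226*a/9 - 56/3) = 3*(a - 4)/(3*a - 4)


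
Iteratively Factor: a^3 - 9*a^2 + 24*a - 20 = (a - 5)*(a^2 - 4*a + 4) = (a - 5)*(a - 2)*(a - 2)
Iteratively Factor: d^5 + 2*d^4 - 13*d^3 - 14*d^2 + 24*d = (d - 3)*(d^4 + 5*d^3 + 2*d^2 - 8*d) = d*(d - 3)*(d^3 + 5*d^2 + 2*d - 8) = d*(d - 3)*(d + 4)*(d^2 + d - 2) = d*(d - 3)*(d + 2)*(d + 4)*(d - 1)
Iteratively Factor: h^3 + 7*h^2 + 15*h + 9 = (h + 3)*(h^2 + 4*h + 3) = (h + 3)^2*(h + 1)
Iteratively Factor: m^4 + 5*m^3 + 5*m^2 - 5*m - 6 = (m + 1)*(m^3 + 4*m^2 + m - 6) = (m + 1)*(m + 2)*(m^2 + 2*m - 3) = (m - 1)*(m + 1)*(m + 2)*(m + 3)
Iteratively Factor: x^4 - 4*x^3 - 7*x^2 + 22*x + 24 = (x - 4)*(x^3 - 7*x - 6) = (x - 4)*(x + 1)*(x^2 - x - 6) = (x - 4)*(x + 1)*(x + 2)*(x - 3)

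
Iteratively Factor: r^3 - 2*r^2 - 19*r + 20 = (r + 4)*(r^2 - 6*r + 5) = (r - 1)*(r + 4)*(r - 5)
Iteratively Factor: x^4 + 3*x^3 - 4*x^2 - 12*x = (x - 2)*(x^3 + 5*x^2 + 6*x) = x*(x - 2)*(x^2 + 5*x + 6) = x*(x - 2)*(x + 3)*(x + 2)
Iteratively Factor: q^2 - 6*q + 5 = (q - 5)*(q - 1)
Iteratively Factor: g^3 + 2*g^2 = (g + 2)*(g^2) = g*(g + 2)*(g)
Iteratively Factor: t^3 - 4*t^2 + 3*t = (t - 3)*(t^2 - t) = t*(t - 3)*(t - 1)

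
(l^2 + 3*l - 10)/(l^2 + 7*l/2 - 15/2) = 2*(l - 2)/(2*l - 3)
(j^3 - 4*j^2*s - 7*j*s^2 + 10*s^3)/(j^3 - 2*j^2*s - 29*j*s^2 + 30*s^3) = (-j^2 + 3*j*s + 10*s^2)/(-j^2 + j*s + 30*s^2)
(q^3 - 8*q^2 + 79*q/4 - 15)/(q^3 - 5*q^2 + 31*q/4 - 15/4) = (q - 4)/(q - 1)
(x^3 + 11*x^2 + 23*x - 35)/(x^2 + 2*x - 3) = (x^2 + 12*x + 35)/(x + 3)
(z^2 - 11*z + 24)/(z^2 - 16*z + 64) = (z - 3)/(z - 8)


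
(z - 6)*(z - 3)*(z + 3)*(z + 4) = z^4 - 2*z^3 - 33*z^2 + 18*z + 216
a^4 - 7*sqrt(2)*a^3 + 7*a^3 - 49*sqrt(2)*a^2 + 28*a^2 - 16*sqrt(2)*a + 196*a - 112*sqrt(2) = (a + 7)*(a - 4*sqrt(2))*(a - 2*sqrt(2))*(a - sqrt(2))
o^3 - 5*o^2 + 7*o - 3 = (o - 3)*(o - 1)^2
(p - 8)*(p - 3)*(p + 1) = p^3 - 10*p^2 + 13*p + 24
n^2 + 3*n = n*(n + 3)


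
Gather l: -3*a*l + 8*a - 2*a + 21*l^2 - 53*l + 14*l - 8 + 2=6*a + 21*l^2 + l*(-3*a - 39) - 6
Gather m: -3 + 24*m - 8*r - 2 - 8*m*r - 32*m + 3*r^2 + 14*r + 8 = m*(-8*r - 8) + 3*r^2 + 6*r + 3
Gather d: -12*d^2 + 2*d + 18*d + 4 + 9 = -12*d^2 + 20*d + 13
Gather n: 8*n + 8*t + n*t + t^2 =n*(t + 8) + t^2 + 8*t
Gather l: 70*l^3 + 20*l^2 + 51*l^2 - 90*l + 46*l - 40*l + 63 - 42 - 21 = 70*l^3 + 71*l^2 - 84*l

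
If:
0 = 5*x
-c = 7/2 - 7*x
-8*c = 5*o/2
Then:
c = -7/2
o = 56/5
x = 0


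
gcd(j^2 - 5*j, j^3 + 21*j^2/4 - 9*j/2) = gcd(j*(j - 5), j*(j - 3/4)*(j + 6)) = j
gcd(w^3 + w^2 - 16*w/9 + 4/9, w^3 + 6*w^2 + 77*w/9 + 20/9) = 1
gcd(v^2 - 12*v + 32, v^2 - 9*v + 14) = 1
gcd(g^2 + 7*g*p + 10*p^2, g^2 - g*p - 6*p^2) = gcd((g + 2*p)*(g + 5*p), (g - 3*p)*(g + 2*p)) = g + 2*p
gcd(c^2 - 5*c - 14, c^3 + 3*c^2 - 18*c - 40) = c + 2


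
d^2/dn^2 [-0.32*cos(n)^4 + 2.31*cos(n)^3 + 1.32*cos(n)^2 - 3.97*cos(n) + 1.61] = 5.12*cos(n)^4 - 20.79*cos(n)^3 - 9.12*cos(n)^2 + 17.83*cos(n) + 2.64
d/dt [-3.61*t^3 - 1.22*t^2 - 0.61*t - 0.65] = -10.83*t^2 - 2.44*t - 0.61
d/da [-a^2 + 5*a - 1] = 5 - 2*a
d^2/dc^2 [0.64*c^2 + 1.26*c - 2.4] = 1.28000000000000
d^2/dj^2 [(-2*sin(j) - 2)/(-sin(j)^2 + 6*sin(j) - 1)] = 2*(-sin(j)^5 - 10*sin(j)^4 + 26*sin(j)^3 - 32*sin(j)^2 - 49*sin(j) + 82)/(sin(j)^2 - 6*sin(j) + 1)^3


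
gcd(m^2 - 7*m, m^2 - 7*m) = m^2 - 7*m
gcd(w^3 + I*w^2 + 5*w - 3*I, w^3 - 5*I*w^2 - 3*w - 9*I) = 1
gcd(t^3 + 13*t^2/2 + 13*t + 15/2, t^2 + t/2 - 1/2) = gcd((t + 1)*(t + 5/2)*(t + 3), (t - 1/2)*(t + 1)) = t + 1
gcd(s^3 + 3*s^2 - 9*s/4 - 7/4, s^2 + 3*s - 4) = s - 1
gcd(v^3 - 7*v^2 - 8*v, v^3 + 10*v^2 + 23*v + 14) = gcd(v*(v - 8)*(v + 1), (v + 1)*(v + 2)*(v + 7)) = v + 1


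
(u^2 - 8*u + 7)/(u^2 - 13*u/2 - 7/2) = 2*(u - 1)/(2*u + 1)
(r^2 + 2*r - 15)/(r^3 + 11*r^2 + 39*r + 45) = (r - 3)/(r^2 + 6*r + 9)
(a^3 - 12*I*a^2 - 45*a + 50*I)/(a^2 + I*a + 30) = (a^2 - 7*I*a - 10)/(a + 6*I)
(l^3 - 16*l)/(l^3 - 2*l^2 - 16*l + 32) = l/(l - 2)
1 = 1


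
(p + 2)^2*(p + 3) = p^3 + 7*p^2 + 16*p + 12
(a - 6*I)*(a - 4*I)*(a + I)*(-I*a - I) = -I*a^4 - 9*a^3 - I*a^3 - 9*a^2 + 14*I*a^2 - 24*a + 14*I*a - 24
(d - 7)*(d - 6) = d^2 - 13*d + 42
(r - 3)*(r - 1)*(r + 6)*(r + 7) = r^4 + 9*r^3 - 7*r^2 - 129*r + 126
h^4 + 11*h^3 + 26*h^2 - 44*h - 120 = (h - 2)*(h + 2)*(h + 5)*(h + 6)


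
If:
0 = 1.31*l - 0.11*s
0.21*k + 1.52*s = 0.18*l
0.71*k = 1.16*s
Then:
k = 0.00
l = 0.00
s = 0.00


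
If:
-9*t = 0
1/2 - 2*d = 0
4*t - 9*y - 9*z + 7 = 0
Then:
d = 1/4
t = 0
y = 7/9 - z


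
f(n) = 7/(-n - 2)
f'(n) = 7/(-n - 2)^2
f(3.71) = -1.23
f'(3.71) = 0.21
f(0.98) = -2.35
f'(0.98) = 0.79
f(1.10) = -2.26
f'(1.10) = 0.73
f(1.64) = -1.92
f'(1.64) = 0.53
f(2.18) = -1.67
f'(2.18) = 0.40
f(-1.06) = -7.45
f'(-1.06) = 7.92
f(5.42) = -0.94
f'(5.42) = 0.13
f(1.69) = -1.90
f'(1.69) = 0.51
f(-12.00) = 0.70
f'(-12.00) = 0.07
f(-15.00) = 0.54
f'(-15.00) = 0.04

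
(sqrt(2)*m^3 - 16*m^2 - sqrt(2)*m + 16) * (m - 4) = sqrt(2)*m^4 - 16*m^3 - 4*sqrt(2)*m^3 - sqrt(2)*m^2 + 64*m^2 + 4*sqrt(2)*m + 16*m - 64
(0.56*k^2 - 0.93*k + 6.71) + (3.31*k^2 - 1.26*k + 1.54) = 3.87*k^2 - 2.19*k + 8.25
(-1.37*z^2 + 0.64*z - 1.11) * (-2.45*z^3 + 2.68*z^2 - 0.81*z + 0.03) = 3.3565*z^5 - 5.2396*z^4 + 5.5444*z^3 - 3.5343*z^2 + 0.9183*z - 0.0333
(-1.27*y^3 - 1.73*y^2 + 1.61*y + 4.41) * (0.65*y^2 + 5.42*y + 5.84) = -0.8255*y^5 - 8.0079*y^4 - 15.7469*y^3 + 1.4895*y^2 + 33.3046*y + 25.7544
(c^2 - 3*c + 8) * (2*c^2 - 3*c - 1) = 2*c^4 - 9*c^3 + 24*c^2 - 21*c - 8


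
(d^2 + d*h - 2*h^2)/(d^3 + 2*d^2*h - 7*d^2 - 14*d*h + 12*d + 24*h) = (d - h)/(d^2 - 7*d + 12)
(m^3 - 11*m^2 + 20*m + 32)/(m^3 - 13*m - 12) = (m - 8)/(m + 3)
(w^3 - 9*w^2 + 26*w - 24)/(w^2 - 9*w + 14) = (w^2 - 7*w + 12)/(w - 7)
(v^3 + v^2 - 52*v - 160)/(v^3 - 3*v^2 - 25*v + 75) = (v^2 - 4*v - 32)/(v^2 - 8*v + 15)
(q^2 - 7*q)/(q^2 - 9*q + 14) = q/(q - 2)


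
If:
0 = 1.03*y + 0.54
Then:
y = -0.52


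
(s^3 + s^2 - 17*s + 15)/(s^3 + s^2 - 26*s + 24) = (s^2 + 2*s - 15)/(s^2 + 2*s - 24)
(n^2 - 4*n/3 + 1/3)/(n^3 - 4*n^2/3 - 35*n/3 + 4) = (n - 1)/(n^2 - n - 12)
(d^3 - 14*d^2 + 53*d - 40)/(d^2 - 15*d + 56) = (d^2 - 6*d + 5)/(d - 7)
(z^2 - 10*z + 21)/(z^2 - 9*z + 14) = (z - 3)/(z - 2)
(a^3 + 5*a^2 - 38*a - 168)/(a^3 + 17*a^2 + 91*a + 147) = (a^2 - 2*a - 24)/(a^2 + 10*a + 21)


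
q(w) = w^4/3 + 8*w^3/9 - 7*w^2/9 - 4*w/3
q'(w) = 4*w^3/3 + 8*w^2/3 - 14*w/9 - 4/3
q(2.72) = 26.75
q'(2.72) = 41.00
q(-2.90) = -0.78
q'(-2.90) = -6.91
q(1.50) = 0.94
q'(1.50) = 6.83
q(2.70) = 25.94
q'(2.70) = 40.15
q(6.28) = 699.57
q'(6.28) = 424.30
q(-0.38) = 0.35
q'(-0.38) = -0.43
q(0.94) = -0.94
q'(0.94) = 0.67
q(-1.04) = -0.06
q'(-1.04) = 1.67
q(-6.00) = 220.00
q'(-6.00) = -184.00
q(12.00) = 8320.00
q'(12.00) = 2668.00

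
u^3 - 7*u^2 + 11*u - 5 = (u - 5)*(u - 1)^2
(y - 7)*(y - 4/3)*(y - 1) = y^3 - 28*y^2/3 + 53*y/3 - 28/3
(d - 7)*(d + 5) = d^2 - 2*d - 35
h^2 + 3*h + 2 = (h + 1)*(h + 2)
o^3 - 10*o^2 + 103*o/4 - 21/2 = (o - 6)*(o - 7/2)*(o - 1/2)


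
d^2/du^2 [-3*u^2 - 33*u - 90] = -6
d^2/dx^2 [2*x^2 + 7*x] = 4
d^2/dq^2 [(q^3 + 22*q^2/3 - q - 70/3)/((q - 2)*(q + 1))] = 8*(7*q^3 - 15*q^2 + 57*q - 29)/(3*(q^6 - 3*q^5 - 3*q^4 + 11*q^3 + 6*q^2 - 12*q - 8))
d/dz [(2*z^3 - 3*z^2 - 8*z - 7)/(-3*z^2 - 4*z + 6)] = 2*(-3*z^4 - 8*z^3 + 12*z^2 - 39*z - 38)/(9*z^4 + 24*z^3 - 20*z^2 - 48*z + 36)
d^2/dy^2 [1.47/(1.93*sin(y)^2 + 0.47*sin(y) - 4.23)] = (-21.902412*sin(y)^4 - 4.000311*sin(y)^3 - 15.474837*sin(y)^2 + 5.078115*sin(y) + 24.651312)/(1.93*sin(y)^2 + 0.47*sin(y) - 4.23)^3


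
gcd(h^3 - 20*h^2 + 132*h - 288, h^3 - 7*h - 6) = 1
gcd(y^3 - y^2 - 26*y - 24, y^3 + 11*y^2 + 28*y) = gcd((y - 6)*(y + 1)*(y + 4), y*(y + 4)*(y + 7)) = y + 4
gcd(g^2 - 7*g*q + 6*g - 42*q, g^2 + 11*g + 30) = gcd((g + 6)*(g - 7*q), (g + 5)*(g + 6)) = g + 6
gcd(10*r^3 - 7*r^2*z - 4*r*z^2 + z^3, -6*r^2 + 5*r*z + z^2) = -r + z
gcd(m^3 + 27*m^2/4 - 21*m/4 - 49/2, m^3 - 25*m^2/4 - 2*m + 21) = m^2 - m/4 - 7/2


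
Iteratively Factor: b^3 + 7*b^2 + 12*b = (b)*(b^2 + 7*b + 12) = b*(b + 4)*(b + 3)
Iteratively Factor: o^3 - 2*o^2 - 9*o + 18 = (o - 3)*(o^2 + o - 6) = (o - 3)*(o - 2)*(o + 3)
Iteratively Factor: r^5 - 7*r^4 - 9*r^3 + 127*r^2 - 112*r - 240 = (r - 5)*(r^4 - 2*r^3 - 19*r^2 + 32*r + 48) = (r - 5)*(r + 1)*(r^3 - 3*r^2 - 16*r + 48) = (r - 5)*(r + 1)*(r + 4)*(r^2 - 7*r + 12) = (r - 5)*(r - 4)*(r + 1)*(r + 4)*(r - 3)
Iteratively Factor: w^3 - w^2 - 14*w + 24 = (w - 2)*(w^2 + w - 12) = (w - 3)*(w - 2)*(w + 4)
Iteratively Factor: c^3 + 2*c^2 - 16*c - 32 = (c + 2)*(c^2 - 16) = (c - 4)*(c + 2)*(c + 4)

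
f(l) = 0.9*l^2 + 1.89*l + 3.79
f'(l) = 1.8*l + 1.89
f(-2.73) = 5.34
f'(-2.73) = -3.02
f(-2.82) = 5.62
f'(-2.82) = -3.19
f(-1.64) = 3.11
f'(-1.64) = -1.06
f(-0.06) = 3.68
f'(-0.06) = 1.78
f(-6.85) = 33.07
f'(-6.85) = -10.44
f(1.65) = 9.36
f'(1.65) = 4.86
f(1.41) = 8.24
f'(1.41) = 4.43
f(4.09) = 26.58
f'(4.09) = 9.25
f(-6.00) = 24.85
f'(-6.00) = -8.91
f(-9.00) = 59.68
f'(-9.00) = -14.31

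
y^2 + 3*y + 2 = (y + 1)*(y + 2)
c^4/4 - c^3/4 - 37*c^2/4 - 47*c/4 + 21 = (c/4 + 1)*(c - 7)*(c - 1)*(c + 3)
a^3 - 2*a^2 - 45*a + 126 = (a - 6)*(a - 3)*(a + 7)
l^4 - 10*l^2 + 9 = (l - 3)*(l - 1)*(l + 1)*(l + 3)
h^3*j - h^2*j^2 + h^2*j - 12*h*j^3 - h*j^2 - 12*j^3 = (h - 4*j)*(h + 3*j)*(h*j + j)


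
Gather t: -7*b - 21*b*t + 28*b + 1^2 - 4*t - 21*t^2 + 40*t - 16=21*b - 21*t^2 + t*(36 - 21*b) - 15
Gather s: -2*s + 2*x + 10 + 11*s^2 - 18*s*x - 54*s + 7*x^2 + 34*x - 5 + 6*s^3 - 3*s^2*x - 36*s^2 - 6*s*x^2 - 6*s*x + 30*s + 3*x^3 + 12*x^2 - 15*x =6*s^3 + s^2*(-3*x - 25) + s*(-6*x^2 - 24*x - 26) + 3*x^3 + 19*x^2 + 21*x + 5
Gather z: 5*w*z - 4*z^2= 5*w*z - 4*z^2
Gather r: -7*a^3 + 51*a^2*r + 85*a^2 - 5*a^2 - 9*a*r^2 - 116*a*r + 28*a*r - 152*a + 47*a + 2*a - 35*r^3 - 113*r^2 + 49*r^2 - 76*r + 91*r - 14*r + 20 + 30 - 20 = -7*a^3 + 80*a^2 - 103*a - 35*r^3 + r^2*(-9*a - 64) + r*(51*a^2 - 88*a + 1) + 30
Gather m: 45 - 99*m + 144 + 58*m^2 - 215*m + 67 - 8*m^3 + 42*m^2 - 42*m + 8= -8*m^3 + 100*m^2 - 356*m + 264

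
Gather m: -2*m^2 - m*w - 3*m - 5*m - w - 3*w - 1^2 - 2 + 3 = -2*m^2 + m*(-w - 8) - 4*w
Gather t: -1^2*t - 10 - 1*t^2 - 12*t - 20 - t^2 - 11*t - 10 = -2*t^2 - 24*t - 40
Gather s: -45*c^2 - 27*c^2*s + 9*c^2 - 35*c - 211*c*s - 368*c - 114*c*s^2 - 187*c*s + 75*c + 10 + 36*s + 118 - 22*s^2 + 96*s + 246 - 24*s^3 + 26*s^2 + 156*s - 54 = -36*c^2 - 328*c - 24*s^3 + s^2*(4 - 114*c) + s*(-27*c^2 - 398*c + 288) + 320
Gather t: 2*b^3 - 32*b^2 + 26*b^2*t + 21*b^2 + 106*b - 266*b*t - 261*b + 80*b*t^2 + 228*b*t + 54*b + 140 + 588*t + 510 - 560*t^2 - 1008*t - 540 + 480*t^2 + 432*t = 2*b^3 - 11*b^2 - 101*b + t^2*(80*b - 80) + t*(26*b^2 - 38*b + 12) + 110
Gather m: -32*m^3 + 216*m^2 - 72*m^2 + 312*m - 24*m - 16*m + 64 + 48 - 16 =-32*m^3 + 144*m^2 + 272*m + 96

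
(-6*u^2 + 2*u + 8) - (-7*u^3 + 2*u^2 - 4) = 7*u^3 - 8*u^2 + 2*u + 12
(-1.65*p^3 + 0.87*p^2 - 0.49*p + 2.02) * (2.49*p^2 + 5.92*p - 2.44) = -4.1085*p^5 - 7.6017*p^4 + 7.9563*p^3 + 0.00620000000000109*p^2 + 13.154*p - 4.9288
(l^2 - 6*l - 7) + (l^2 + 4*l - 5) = 2*l^2 - 2*l - 12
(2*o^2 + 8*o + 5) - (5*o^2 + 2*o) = -3*o^2 + 6*o + 5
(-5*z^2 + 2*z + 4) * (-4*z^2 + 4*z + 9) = 20*z^4 - 28*z^3 - 53*z^2 + 34*z + 36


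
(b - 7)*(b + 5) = b^2 - 2*b - 35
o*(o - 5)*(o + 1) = o^3 - 4*o^2 - 5*o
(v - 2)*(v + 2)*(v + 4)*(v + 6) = v^4 + 10*v^3 + 20*v^2 - 40*v - 96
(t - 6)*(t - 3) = t^2 - 9*t + 18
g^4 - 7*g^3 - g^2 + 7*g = g*(g - 7)*(g - 1)*(g + 1)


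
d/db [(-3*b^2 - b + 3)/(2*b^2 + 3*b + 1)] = (-7*b^2 - 18*b - 10)/(4*b^4 + 12*b^3 + 13*b^2 + 6*b + 1)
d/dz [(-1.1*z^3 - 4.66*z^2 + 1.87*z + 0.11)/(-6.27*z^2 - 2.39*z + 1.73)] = (6.897*z^4 + 5.25800000000001*z^3 + 17.1533*z^2 - 14.7442*z + 3.498)/(39.3129*z^4 + 29.9706*z^3 - 15.9821*z^2 - 8.2694*z + 2.9929)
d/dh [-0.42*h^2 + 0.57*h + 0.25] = 0.57 - 0.84*h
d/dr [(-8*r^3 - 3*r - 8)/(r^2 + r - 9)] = (-8*r^4 - 16*r^3 + 219*r^2 + 16*r + 35)/(r^4 + 2*r^3 - 17*r^2 - 18*r + 81)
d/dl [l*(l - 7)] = 2*l - 7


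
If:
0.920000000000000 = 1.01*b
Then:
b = 0.91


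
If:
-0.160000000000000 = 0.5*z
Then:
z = -0.32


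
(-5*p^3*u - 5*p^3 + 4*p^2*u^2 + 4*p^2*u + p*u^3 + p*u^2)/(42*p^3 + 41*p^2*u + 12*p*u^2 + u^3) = p*(-5*p^2*u - 5*p^2 + 4*p*u^2 + 4*p*u + u^3 + u^2)/(42*p^3 + 41*p^2*u + 12*p*u^2 + u^3)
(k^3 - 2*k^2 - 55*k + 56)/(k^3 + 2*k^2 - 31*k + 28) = (k - 8)/(k - 4)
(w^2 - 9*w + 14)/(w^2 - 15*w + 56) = (w - 2)/(w - 8)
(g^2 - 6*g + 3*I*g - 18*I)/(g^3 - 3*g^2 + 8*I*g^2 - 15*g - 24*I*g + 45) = (g - 6)/(g^2 + g*(-3 + 5*I) - 15*I)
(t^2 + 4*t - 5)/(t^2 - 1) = (t + 5)/(t + 1)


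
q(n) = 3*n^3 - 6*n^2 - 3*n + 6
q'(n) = 9*n^2 - 12*n - 3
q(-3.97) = -264.37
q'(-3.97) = 186.49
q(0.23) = 5.03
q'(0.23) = -5.28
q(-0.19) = 6.33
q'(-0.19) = -0.40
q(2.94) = 21.55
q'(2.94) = 39.51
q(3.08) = 27.50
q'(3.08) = 45.42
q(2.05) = 0.48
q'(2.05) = 10.22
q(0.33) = 4.46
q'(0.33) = -5.98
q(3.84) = 75.88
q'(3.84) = 83.63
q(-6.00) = -840.00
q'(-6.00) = 393.00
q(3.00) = 24.00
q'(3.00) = 42.00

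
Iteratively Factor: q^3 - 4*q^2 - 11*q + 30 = (q - 5)*(q^2 + q - 6) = (q - 5)*(q + 3)*(q - 2)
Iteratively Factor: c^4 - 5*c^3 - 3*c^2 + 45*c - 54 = (c + 3)*(c^3 - 8*c^2 + 21*c - 18) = (c - 3)*(c + 3)*(c^2 - 5*c + 6) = (c - 3)^2*(c + 3)*(c - 2)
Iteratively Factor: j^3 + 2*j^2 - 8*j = (j + 4)*(j^2 - 2*j) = (j - 2)*(j + 4)*(j)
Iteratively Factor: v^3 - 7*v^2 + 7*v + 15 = (v + 1)*(v^2 - 8*v + 15) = (v - 5)*(v + 1)*(v - 3)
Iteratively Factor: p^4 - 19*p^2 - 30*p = (p + 3)*(p^3 - 3*p^2 - 10*p) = (p + 2)*(p + 3)*(p^2 - 5*p) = p*(p + 2)*(p + 3)*(p - 5)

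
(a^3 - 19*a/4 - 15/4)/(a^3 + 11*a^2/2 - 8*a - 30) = (2*a^2 + 5*a + 3)/(2*(a^2 + 8*a + 12))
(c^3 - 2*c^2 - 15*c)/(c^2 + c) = (c^2 - 2*c - 15)/(c + 1)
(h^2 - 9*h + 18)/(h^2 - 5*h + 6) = (h - 6)/(h - 2)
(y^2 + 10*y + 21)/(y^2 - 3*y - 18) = (y + 7)/(y - 6)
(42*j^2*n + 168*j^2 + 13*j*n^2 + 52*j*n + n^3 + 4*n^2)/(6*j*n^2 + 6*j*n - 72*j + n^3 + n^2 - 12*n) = (7*j + n)/(n - 3)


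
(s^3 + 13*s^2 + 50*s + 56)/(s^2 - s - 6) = (s^2 + 11*s + 28)/(s - 3)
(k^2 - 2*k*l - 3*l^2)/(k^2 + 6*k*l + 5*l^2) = (k - 3*l)/(k + 5*l)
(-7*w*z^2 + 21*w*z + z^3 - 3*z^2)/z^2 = -7*w + 21*w/z + z - 3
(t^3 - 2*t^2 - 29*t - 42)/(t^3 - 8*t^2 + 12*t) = (t^3 - 2*t^2 - 29*t - 42)/(t*(t^2 - 8*t + 12))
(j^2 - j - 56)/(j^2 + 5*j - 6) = (j^2 - j - 56)/(j^2 + 5*j - 6)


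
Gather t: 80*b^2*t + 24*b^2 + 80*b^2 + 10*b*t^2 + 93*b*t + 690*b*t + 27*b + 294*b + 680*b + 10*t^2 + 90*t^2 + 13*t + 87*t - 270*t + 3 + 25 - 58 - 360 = 104*b^2 + 1001*b + t^2*(10*b + 100) + t*(80*b^2 + 783*b - 170) - 390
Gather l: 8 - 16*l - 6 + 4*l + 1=3 - 12*l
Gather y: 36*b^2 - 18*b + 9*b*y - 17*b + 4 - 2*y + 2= 36*b^2 - 35*b + y*(9*b - 2) + 6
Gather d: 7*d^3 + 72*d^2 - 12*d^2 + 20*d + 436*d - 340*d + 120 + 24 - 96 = 7*d^3 + 60*d^2 + 116*d + 48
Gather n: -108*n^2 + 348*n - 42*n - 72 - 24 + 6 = -108*n^2 + 306*n - 90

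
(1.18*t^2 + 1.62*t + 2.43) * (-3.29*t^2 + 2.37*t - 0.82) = -3.8822*t^4 - 2.5332*t^3 - 5.1229*t^2 + 4.4307*t - 1.9926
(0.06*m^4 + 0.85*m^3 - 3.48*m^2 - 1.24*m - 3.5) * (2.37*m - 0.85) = 0.1422*m^5 + 1.9635*m^4 - 8.9701*m^3 + 0.0191999999999997*m^2 - 7.241*m + 2.975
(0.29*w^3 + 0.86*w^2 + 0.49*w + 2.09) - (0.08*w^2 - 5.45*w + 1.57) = 0.29*w^3 + 0.78*w^2 + 5.94*w + 0.52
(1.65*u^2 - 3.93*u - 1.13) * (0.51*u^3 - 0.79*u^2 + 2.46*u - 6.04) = 0.8415*u^5 - 3.3078*u^4 + 6.5874*u^3 - 18.7411*u^2 + 20.9574*u + 6.8252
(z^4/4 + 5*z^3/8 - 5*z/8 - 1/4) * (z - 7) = z^5/4 - 9*z^4/8 - 35*z^3/8 - 5*z^2/8 + 33*z/8 + 7/4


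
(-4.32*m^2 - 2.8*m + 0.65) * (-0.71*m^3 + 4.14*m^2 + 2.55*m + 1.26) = 3.0672*m^5 - 15.8968*m^4 - 23.0695*m^3 - 9.8922*m^2 - 1.8705*m + 0.819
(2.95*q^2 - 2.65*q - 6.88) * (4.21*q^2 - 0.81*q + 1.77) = 12.4195*q^4 - 13.546*q^3 - 21.5968*q^2 + 0.8823*q - 12.1776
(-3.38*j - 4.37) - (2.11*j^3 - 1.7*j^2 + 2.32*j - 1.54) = -2.11*j^3 + 1.7*j^2 - 5.7*j - 2.83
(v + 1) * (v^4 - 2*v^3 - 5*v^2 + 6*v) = v^5 - v^4 - 7*v^3 + v^2 + 6*v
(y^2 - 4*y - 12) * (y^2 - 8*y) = y^4 - 12*y^3 + 20*y^2 + 96*y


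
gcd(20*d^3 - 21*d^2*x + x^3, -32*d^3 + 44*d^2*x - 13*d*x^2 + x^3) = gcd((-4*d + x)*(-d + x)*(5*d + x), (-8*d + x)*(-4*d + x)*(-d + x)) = 4*d^2 - 5*d*x + x^2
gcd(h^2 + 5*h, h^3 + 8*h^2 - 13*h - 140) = h + 5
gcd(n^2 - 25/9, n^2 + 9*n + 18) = 1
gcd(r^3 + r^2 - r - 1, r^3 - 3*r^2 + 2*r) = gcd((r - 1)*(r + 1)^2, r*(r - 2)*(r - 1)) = r - 1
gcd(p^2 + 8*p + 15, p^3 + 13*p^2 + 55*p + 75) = p^2 + 8*p + 15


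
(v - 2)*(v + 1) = v^2 - v - 2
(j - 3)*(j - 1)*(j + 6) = j^3 + 2*j^2 - 21*j + 18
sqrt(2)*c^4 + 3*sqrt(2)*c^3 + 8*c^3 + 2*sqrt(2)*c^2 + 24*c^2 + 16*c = c*(c + 2)*(c + 4*sqrt(2))*(sqrt(2)*c + sqrt(2))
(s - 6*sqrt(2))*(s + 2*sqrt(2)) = s^2 - 4*sqrt(2)*s - 24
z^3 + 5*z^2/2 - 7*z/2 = z*(z - 1)*(z + 7/2)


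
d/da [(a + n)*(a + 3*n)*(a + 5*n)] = 3*a^2 + 18*a*n + 23*n^2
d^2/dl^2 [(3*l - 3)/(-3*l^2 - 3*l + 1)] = 54*(l*(3*l^2 + 3*l - 1) - (l - 1)*(2*l + 1)^2)/(3*l^2 + 3*l - 1)^3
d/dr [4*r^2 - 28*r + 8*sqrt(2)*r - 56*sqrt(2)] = 8*r - 28 + 8*sqrt(2)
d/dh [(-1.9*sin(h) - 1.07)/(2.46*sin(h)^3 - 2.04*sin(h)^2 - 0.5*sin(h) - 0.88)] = (9.348*sin(h)^3 + 4.0206*sin(h)^2 - 4.3656*sin(h) + 1.137)*cos(h)/(6.0516*sin(h)^6 - 10.0368*sin(h)^5 + 1.7016*sin(h)^4 - 2.2896*sin(h)^3 + 3.8404*sin(h)^2 + 0.88*sin(h) + 0.7744)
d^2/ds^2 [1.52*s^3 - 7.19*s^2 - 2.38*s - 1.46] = 9.12*s - 14.38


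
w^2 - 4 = (w - 2)*(w + 2)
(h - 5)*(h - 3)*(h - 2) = h^3 - 10*h^2 + 31*h - 30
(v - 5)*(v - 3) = v^2 - 8*v + 15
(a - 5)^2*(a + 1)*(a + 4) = a^4 - 5*a^3 - 21*a^2 + 85*a + 100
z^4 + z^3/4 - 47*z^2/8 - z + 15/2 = (z - 2)*(z - 5/4)*(z + 3/2)*(z + 2)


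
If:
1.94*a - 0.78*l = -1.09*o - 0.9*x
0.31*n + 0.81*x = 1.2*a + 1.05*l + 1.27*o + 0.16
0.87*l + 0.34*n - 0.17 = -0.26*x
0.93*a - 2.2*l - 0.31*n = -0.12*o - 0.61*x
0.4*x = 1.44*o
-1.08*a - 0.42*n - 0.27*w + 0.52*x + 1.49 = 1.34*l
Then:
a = 0.56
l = -0.51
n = 2.75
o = -0.34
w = -0.81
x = -1.23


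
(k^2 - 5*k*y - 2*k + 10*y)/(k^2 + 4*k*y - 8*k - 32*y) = (k^2 - 5*k*y - 2*k + 10*y)/(k^2 + 4*k*y - 8*k - 32*y)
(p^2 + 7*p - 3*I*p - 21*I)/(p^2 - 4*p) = (p^2 + p*(7 - 3*I) - 21*I)/(p*(p - 4))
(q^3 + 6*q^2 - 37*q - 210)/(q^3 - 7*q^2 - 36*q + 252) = (q^2 + 12*q + 35)/(q^2 - q - 42)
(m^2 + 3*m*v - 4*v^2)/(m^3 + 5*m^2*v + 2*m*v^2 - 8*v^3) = 1/(m + 2*v)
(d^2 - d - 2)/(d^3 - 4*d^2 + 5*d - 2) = (d + 1)/(d^2 - 2*d + 1)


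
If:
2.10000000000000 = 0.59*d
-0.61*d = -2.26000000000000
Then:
No Solution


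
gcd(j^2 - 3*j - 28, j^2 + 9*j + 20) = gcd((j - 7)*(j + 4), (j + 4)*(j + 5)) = j + 4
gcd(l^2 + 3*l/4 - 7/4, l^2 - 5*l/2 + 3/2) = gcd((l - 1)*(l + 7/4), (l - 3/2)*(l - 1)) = l - 1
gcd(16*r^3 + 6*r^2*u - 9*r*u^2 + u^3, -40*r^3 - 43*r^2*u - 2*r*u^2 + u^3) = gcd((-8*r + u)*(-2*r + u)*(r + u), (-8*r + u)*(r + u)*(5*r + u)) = 8*r^2 + 7*r*u - u^2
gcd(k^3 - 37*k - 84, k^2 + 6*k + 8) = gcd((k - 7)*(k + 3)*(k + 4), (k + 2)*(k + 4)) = k + 4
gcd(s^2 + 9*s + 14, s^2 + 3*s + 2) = s + 2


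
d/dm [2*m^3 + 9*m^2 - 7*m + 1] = 6*m^2 + 18*m - 7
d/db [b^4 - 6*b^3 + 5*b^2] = 2*b*(2*b^2 - 9*b + 5)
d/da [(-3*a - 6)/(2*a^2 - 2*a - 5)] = 3*(2*a^2 + 8*a + 1)/(4*a^4 - 8*a^3 - 16*a^2 + 20*a + 25)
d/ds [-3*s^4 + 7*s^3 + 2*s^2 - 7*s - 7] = -12*s^3 + 21*s^2 + 4*s - 7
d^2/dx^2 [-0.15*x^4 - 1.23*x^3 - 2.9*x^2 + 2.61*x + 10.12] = -1.8*x^2 - 7.38*x - 5.8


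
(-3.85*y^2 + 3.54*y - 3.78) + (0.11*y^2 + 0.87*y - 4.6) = -3.74*y^2 + 4.41*y - 8.38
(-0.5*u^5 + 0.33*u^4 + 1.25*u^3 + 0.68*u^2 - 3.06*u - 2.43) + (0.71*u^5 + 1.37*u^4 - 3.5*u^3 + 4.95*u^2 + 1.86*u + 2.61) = 0.21*u^5 + 1.7*u^4 - 2.25*u^3 + 5.63*u^2 - 1.2*u + 0.18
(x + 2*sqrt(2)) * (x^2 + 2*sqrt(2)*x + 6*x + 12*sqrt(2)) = x^3 + 4*sqrt(2)*x^2 + 6*x^2 + 8*x + 24*sqrt(2)*x + 48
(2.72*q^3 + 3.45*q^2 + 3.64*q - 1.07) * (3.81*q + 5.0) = 10.3632*q^4 + 26.7445*q^3 + 31.1184*q^2 + 14.1233*q - 5.35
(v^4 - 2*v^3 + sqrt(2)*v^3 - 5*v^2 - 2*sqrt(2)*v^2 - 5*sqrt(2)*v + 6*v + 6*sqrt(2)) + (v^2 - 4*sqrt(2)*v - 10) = v^4 - 2*v^3 + sqrt(2)*v^3 - 4*v^2 - 2*sqrt(2)*v^2 - 9*sqrt(2)*v + 6*v - 10 + 6*sqrt(2)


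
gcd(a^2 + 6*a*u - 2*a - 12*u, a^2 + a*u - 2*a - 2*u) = a - 2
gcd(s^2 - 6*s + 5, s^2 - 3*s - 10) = s - 5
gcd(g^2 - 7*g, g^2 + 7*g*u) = g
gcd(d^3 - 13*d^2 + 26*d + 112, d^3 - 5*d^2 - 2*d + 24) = d + 2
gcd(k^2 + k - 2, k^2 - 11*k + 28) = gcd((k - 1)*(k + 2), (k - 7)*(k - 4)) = 1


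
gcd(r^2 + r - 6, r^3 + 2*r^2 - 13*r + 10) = r - 2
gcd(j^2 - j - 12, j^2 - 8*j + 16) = j - 4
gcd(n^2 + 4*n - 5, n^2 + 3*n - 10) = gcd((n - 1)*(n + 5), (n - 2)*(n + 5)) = n + 5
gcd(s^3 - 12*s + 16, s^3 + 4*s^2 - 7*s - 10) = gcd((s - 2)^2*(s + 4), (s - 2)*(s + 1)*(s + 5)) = s - 2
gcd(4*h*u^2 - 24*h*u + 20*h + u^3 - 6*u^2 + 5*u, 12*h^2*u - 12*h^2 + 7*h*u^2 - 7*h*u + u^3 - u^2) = 4*h*u - 4*h + u^2 - u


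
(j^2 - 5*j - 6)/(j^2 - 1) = (j - 6)/(j - 1)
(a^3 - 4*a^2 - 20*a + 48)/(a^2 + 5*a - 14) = (a^2 - 2*a - 24)/(a + 7)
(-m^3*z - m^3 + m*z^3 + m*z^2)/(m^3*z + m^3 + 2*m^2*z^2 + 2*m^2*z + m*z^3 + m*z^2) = (-m + z)/(m + z)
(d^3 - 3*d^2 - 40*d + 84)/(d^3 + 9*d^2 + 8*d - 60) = (d - 7)/(d + 5)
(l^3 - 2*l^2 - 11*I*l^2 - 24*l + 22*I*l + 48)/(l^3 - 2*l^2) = 1 - 11*I/l - 24/l^2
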